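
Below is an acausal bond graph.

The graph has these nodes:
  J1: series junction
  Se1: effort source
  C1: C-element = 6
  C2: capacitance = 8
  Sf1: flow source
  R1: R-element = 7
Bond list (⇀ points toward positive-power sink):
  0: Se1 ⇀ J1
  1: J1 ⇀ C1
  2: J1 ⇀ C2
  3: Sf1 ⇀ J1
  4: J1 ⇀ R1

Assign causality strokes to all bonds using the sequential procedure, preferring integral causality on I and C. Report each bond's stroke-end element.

#0 stroke at J1  (source Se1 imposes e)
#3 stroke at Sf1  (Sf1: flow source, stroke at near end)
#1 stroke at J1  (J1: bond 3 brought flow, rest push out)
#2 stroke at J1  (J1 flow already set via bond 3)
#4 stroke at J1  (1-jn J1 has f-setter on 3)

b0 stroke→J1
b1 stroke→J1
b2 stroke→J1
b3 stroke→Sf1
b4 stroke→J1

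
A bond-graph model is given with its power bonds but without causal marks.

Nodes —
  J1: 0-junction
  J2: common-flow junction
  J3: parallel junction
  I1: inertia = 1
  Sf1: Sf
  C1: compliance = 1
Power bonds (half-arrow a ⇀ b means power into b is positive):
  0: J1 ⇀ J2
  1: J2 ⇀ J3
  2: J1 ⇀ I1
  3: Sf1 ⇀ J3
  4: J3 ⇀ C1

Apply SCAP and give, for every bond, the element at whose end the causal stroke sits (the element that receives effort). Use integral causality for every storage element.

bond 0 stroke→J1
bond 1 stroke→J2
bond 2 stroke→I1
bond 3 stroke→Sf1
bond 4 stroke→J3

b3 stroke→Sf1  (source Sf1 imposes f)
b2 stroke→I1  (I1: I, integral causality)
b0 stroke→J1  (closing 0-jn rule on J1)
b1 stroke→J2  (common-f at J2 fixed by 0)
b4 stroke→J3  (J3 needs exactly one e-in)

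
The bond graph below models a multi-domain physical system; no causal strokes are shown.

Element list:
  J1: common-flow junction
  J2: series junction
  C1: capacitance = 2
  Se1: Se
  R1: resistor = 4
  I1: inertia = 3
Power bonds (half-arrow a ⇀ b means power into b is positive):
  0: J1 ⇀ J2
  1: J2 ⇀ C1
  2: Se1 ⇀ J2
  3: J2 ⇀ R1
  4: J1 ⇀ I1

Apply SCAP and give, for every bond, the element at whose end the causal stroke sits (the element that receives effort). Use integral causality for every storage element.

β0 |J1
β1 |J2
β2 |J2
β3 |J2
β4 |I1

bond 2 →J2  (Se1 fixes effort; stroke away)
bond 1 →J2  (C1 outputs effort q/C1)
bond 4 →I1  (I1: I, integral causality)
bond 0 →J1  (common-f at J1 fixed by 4)
bond 3 →J2  (J2: bond 0 brought flow, rest push out)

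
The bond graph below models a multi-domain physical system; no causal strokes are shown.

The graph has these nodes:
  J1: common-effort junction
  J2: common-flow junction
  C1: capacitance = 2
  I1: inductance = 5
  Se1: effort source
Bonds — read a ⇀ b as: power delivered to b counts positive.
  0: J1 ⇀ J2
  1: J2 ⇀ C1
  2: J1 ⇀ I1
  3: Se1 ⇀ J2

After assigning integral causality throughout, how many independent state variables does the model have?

2  (C1, I1 all integral)

bond 3 →J2  (Se1: effort source, stroke at far end)
bond 1 →J2  (C1: C, integral causality)
bond 0 →J1  (closing 1-jn rule on J2)
bond 2 →I1  (common-e at J1 fixed by 0)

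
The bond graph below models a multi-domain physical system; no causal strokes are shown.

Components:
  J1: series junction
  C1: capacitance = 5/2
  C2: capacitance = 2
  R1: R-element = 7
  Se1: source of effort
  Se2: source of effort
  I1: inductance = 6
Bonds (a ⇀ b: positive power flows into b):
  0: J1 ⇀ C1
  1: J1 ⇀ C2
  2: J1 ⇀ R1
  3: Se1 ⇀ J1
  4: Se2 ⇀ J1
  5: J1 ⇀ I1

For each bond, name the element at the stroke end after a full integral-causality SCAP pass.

#3 →J1  (source Se1 imposes e)
#4 →J1  (Se2 (Se) sets effort on bond)
#0 →J1  (C1 integral (e out))
#1 →J1  (prefer integral on C2)
#5 →I1  (I1 integral (f out))
#2 →J1  (J1: bond 5 brought flow, rest push out)

b0 |J1
b1 |J1
b2 |J1
b3 |J1
b4 |J1
b5 |I1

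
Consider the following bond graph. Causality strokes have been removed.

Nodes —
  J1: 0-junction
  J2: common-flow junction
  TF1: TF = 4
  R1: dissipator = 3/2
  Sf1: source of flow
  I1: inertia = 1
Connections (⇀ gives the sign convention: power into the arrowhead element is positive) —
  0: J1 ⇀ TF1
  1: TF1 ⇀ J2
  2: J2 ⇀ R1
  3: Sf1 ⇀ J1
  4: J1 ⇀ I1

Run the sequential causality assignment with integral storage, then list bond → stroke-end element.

b3 stroke at Sf1  (Sf1: flow source, stroke at near end)
b4 stroke at I1  (I1: I, integral causality)
b0 stroke at J1  (J1: last free bond brings effort in)
b1 stroke at TF1  (TF TF1: opposite of bond 0)
b2 stroke at J2  (J2: bond 1 brought flow, rest push out)

β0 stroke→J1
β1 stroke→TF1
β2 stroke→J2
β3 stroke→Sf1
β4 stroke→I1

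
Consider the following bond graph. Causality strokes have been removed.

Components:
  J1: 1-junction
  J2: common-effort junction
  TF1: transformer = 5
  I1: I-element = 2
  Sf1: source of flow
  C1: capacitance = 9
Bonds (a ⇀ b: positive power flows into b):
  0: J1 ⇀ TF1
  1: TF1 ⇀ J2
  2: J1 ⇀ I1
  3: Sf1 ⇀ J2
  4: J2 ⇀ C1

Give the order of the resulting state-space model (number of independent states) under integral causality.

#3 |Sf1  (Sf1 fixes flow; stroke at Sf1)
#2 |I1  (I1 outputs flow p/I1)
#0 |J1  (J1 flow already set via bond 2)
#1 |TF1  (through TF1, causality passes straight; one stroke at TF1)
#4 |J2  (closing 0-jn rule on J2)

2  (C1, I1 all integral)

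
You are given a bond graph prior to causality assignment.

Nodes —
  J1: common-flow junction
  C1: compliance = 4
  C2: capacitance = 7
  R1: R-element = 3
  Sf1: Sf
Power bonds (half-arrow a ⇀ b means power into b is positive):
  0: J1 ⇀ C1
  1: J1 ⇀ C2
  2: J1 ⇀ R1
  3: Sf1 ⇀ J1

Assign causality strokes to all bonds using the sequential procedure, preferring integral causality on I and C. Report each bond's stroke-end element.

#0 stroke→J1
#1 stroke→J1
#2 stroke→J1
#3 stroke→Sf1

bond 3 stroke→Sf1  (Sf1 fixes flow; stroke at Sf1)
bond 0 stroke→J1  (common-f at J1 fixed by 3)
bond 1 stroke→J1  (J1 flow already set via bond 3)
bond 2 stroke→J1  (J1 flow already set via bond 3)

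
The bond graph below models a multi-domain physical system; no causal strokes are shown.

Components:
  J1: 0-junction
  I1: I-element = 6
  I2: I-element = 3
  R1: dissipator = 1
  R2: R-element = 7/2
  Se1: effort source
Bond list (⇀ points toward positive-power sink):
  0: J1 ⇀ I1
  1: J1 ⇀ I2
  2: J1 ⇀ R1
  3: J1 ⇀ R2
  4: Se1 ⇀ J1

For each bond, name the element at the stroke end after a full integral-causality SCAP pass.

#0 |I1
#1 |I2
#2 |R1
#3 |R2
#4 |J1

β4 stroke at J1  (Se1 (Se) sets effort on bond)
β0 stroke at I1  (0-jn J1 has e-setter on 4)
β1 stroke at I2  (common-e at J1 fixed by 4)
β2 stroke at R1  (J1 effort already set via bond 4)
β3 stroke at R2  (J1: bond 4 brought effort, rest push out)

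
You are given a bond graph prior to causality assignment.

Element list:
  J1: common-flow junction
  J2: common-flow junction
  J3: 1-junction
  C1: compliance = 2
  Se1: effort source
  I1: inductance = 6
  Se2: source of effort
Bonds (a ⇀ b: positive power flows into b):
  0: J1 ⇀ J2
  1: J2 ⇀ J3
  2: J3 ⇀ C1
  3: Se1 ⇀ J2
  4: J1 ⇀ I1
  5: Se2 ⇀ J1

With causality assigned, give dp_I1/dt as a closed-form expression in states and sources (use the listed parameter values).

bond 3 |J2  (Se1 (Se) sets effort on bond)
bond 5 |J1  (Se2: effort source, stroke at far end)
bond 2 |J3  (C1: C, integral causality)
bond 1 |J2  (only one flow-in slot at J3)
bond 0 |J1  (J2: last free bond brings flow in)
bond 4 |I1  (J1: last free bond brings flow in)

dp_I1/dt = E_Se1 + E_Se2 - q_C1/2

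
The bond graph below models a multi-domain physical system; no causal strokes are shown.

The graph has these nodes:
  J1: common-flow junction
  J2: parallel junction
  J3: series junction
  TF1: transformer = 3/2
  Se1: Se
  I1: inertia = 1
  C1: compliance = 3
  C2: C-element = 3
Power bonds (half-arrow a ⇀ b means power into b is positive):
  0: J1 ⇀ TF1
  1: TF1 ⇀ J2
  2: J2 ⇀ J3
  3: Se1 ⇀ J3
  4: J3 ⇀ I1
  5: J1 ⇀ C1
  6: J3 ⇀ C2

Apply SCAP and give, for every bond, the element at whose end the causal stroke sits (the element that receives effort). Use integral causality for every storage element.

#0 →TF1
#1 →J2
#2 →J3
#3 →J3
#4 →I1
#5 →J1
#6 →J3

#3 stroke at J3  (Se1 fixes effort; stroke away)
#4 stroke at I1  (I1 integral (f out))
#2 stroke at J3  (common-f at J3 fixed by 4)
#6 stroke at J3  (J3 flow already set via bond 4)
#1 stroke at J2  (only one effort-in slot at J2)
#0 stroke at TF1  (TF1: transformer flips bond 1)
#5 stroke at J1  (common-f at J1 fixed by 0)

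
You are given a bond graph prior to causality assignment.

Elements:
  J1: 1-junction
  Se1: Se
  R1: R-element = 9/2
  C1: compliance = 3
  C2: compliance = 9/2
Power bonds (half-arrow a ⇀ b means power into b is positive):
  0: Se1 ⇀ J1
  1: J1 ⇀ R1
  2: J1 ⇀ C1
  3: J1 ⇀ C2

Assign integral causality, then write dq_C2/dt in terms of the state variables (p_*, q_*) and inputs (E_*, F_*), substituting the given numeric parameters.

bond 0 |J1  (Se1 (Se) sets effort on bond)
bond 2 |J1  (prefer integral on C1)
bond 3 |J1  (C2 outputs effort q/C2)
bond 1 |R1  (only one flow-in slot at J1)

dq_C2/dt = 2*E_Se1/9 - 2*q_C1/27 - 4*q_C2/81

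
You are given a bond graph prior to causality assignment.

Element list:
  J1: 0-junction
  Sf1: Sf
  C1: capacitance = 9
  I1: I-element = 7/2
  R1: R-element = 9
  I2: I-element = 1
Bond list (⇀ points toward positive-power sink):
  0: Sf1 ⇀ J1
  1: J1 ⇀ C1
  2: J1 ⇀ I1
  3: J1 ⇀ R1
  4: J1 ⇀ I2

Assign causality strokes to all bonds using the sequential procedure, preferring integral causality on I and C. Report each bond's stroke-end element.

β0 stroke at Sf1  (source Sf1 imposes f)
β1 stroke at J1  (C1: C, integral causality)
β2 stroke at I1  (J1: bond 1 brought effort, rest push out)
β3 stroke at R1  (0-jn J1 has e-setter on 1)
β4 stroke at I2  (J1 effort already set via bond 1)

b0 →Sf1
b1 →J1
b2 →I1
b3 →R1
b4 →I2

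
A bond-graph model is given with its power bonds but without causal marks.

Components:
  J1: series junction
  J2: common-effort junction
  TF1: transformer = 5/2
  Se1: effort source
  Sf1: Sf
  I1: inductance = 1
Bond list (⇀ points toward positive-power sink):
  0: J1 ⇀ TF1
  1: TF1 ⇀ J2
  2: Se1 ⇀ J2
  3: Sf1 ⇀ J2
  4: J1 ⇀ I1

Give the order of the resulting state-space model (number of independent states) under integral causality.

1  (I1 all integral)

#2 stroke→J2  (Se1 fixes effort; stroke away)
#3 stroke→Sf1  (Sf1 fixes flow; stroke at Sf1)
#1 stroke→TF1  (common-e at J2 fixed by 2)
#0 stroke→J1  (TF TF1: opposite of bond 1)
#4 stroke→I1  (J1 needs exactly one f-in)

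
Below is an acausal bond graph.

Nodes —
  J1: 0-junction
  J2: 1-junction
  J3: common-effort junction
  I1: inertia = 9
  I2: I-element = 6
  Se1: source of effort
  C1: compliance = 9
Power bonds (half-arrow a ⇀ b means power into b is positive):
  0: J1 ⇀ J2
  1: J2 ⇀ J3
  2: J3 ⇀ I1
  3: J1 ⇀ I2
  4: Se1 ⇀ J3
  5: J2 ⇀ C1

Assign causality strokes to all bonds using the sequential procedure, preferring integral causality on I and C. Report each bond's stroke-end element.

b0 →J1
b1 →J2
b2 →I1
b3 →I2
b4 →J3
b5 →J2

β4 stroke at J3  (Se1: effort source, stroke at far end)
β1 stroke at J2  (J3 effort already set via bond 4)
β2 stroke at I1  (J3 effort already set via bond 4)
β3 stroke at I2  (I2: I, integral causality)
β0 stroke at J1  (J1 needs exactly one e-in)
β5 stroke at J2  (common-f at J2 fixed by 0)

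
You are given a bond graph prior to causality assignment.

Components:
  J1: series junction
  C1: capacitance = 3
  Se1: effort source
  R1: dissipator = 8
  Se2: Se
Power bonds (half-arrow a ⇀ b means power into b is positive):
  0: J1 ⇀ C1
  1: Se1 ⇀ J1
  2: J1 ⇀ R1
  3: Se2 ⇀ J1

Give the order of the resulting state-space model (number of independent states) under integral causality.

#1 stroke→J1  (Se1 (Se) sets effort on bond)
#3 stroke→J1  (Se2 (Se) sets effort on bond)
#0 stroke→J1  (C1 outputs effort q/C1)
#2 stroke→R1  (J1: last free bond brings flow in)

1  (C1 all integral)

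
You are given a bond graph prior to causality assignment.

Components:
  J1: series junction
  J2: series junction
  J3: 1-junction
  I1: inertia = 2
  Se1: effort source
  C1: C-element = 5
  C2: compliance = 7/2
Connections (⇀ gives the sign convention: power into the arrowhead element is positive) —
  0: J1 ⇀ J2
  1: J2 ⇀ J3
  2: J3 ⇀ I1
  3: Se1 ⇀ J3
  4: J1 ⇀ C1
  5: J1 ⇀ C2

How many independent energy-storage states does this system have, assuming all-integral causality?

3  (C1, C2, I1 all integral)

β3 |J3  (source Se1 imposes e)
β2 |I1  (I1: I, integral causality)
β1 |J3  (J3 flow already set via bond 2)
β0 |J2  (1-jn J2 has f-setter on 1)
β4 |J1  (J1 flow already set via bond 0)
β5 |J1  (common-f at J1 fixed by 0)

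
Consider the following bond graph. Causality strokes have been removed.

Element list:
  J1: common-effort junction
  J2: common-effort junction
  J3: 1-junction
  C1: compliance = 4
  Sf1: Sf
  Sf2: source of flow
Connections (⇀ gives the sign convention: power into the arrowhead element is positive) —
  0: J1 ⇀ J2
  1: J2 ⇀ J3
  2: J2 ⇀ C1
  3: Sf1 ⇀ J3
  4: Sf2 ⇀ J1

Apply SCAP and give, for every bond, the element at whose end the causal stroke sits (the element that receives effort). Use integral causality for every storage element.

β0 |J1
β1 |J3
β2 |J2
β3 |Sf1
β4 |Sf2

b3 →Sf1  (Sf1 (Sf) sets flow on bond)
b4 →Sf2  (source Sf2 imposes f)
b0 →J1  (J1 needs exactly one e-in)
b1 →J3  (J3: bond 3 brought flow, rest push out)
b2 →J2  (J2: last free bond brings effort in)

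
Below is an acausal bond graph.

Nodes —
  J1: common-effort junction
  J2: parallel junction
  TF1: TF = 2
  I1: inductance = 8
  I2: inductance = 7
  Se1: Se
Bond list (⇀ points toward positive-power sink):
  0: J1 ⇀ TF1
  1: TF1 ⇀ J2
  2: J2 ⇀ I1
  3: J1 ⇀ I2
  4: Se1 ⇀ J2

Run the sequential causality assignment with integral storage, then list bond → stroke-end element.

bond 4 stroke at J2  (Se1: effort source, stroke at far end)
bond 1 stroke at TF1  (J2 effort already set via bond 4)
bond 2 stroke at I1  (0-jn J2 has e-setter on 4)
bond 0 stroke at J1  (through TF1, causality passes straight; one stroke at TF1)
bond 3 stroke at I2  (J1: bond 0 brought effort, rest push out)

β0 stroke at J1
β1 stroke at TF1
β2 stroke at I1
β3 stroke at I2
β4 stroke at J2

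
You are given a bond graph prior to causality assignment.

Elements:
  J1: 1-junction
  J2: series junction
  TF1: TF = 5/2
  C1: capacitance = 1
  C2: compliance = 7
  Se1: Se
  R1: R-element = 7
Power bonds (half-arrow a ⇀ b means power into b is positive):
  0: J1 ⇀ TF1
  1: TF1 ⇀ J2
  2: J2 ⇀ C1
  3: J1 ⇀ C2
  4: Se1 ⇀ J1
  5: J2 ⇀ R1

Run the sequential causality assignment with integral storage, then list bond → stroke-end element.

#0 →TF1
#1 →J2
#2 →J2
#3 →J1
#4 →J1
#5 →R1

b4 stroke at J1  (Se1 (Se) sets effort on bond)
b2 stroke at J2  (C1 outputs effort q/C1)
b3 stroke at J1  (C2 outputs effort q/C2)
b0 stroke at TF1  (J1: last free bond brings flow in)
b1 stroke at J2  (TF1 one-in-one-out from 0)
b5 stroke at R1  (closing 1-jn rule on J2)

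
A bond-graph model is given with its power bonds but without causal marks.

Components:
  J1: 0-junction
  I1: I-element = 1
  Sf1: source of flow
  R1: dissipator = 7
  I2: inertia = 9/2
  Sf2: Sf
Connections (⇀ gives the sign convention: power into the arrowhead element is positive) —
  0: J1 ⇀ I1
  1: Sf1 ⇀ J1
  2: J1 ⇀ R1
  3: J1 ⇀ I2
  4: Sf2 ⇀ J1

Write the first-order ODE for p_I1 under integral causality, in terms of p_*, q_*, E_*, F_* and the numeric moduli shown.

dp_I1/dt = 7*F_Sf1 + 7*F_Sf2 - 7*p_I1 - 14*p_I2/9

β1 stroke at Sf1  (Sf1: flow source, stroke at near end)
β4 stroke at Sf2  (source Sf2 imposes f)
β0 stroke at I1  (I1 integral (f out))
β3 stroke at I2  (I2 outputs flow p/I2)
β2 stroke at J1  (J1: last free bond brings effort in)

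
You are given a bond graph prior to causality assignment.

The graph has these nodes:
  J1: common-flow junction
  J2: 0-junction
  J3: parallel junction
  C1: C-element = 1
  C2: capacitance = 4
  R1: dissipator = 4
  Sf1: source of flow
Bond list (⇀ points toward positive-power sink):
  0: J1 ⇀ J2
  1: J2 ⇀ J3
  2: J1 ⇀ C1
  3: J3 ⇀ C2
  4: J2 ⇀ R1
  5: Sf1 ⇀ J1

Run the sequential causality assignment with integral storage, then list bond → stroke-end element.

β5 stroke at Sf1  (source Sf1 imposes f)
β0 stroke at J1  (common-f at J1 fixed by 5)
β2 stroke at J1  (1-jn J1 has f-setter on 5)
β3 stroke at J3  (C2: C, integral causality)
β1 stroke at J2  (J3 effort already set via bond 3)
β4 stroke at R1  (J2 effort already set via bond 1)

#0 →J1
#1 →J2
#2 →J1
#3 →J3
#4 →R1
#5 →Sf1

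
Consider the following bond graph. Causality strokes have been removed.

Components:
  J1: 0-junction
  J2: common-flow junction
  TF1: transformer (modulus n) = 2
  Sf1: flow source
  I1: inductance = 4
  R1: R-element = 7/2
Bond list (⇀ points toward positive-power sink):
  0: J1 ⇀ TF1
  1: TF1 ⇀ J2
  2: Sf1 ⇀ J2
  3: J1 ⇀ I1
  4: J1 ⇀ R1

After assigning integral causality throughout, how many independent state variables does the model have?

1  (I1 all integral)

bond 2 →Sf1  (Sf1 fixes flow; stroke at Sf1)
bond 1 →J2  (J2 flow already set via bond 2)
bond 0 →TF1  (through TF1, causality passes straight; one stroke at TF1)
bond 3 →I1  (I1 outputs flow p/I1)
bond 4 →J1  (closing 0-jn rule on J1)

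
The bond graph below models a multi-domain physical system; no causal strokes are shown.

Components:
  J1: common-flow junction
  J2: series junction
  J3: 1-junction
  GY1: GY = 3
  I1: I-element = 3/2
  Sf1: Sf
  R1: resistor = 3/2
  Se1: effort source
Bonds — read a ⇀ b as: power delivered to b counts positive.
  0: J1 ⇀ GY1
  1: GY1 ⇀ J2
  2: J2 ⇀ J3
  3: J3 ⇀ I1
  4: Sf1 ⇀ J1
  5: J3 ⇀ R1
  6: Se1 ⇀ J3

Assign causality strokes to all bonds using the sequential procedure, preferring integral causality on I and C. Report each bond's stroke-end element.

β0 →J1
β1 →J2
β2 →J3
β3 →I1
β4 →Sf1
β5 →J3
β6 →J3

#4 stroke at Sf1  (Sf1 (Sf) sets flow on bond)
#6 stroke at J3  (Se1: effort source, stroke at far end)
#0 stroke at J1  (common-f at J1 fixed by 4)
#1 stroke at J2  (GY GY1: same side as bond 0)
#2 stroke at J3  (closing 1-jn rule on J2)
#3 stroke at I1  (I1 outputs flow p/I1)
#5 stroke at J3  (J3 flow already set via bond 3)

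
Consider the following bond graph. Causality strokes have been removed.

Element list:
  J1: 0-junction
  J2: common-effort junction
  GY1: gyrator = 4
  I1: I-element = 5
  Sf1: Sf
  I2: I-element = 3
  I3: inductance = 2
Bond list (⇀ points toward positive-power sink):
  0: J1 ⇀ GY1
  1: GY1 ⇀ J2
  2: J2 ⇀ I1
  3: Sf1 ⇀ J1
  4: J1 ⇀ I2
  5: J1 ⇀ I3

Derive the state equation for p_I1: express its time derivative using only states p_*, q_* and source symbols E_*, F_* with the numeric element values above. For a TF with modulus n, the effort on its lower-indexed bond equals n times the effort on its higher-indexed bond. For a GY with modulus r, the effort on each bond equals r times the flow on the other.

b3 stroke at Sf1  (Sf1 fixes flow; stroke at Sf1)
b2 stroke at I1  (I1 integral (f out))
b1 stroke at J2  (closing 0-jn rule on J2)
b0 stroke at J1  (GY GY1: same side as bond 1)
b4 stroke at I2  (common-e at J1 fixed by 0)
b5 stroke at I3  (J1: bond 0 brought effort, rest push out)

dp_I1/dt = 4*F_Sf1 - 4*p_I2/3 - 2*p_I3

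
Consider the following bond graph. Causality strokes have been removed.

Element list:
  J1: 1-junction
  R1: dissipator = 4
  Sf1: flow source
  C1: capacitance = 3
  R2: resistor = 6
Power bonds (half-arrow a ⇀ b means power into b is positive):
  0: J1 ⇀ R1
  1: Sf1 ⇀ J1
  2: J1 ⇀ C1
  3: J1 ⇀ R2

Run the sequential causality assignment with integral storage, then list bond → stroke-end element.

b1 stroke→Sf1  (Sf1 fixes flow; stroke at Sf1)
b0 stroke→J1  (J1: bond 1 brought flow, rest push out)
b2 stroke→J1  (common-f at J1 fixed by 1)
b3 stroke→J1  (J1: bond 1 brought flow, rest push out)

β0 →J1
β1 →Sf1
β2 →J1
β3 →J1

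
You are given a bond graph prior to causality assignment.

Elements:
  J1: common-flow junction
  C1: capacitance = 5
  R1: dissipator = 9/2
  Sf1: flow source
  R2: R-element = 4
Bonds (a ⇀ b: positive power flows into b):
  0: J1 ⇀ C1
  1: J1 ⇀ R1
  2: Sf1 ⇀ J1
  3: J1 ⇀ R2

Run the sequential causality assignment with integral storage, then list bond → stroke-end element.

β2 stroke at Sf1  (Sf1: flow source, stroke at near end)
β0 stroke at J1  (J1 flow already set via bond 2)
β1 stroke at J1  (common-f at J1 fixed by 2)
β3 stroke at J1  (J1 flow already set via bond 2)

#0 stroke at J1
#1 stroke at J1
#2 stroke at Sf1
#3 stroke at J1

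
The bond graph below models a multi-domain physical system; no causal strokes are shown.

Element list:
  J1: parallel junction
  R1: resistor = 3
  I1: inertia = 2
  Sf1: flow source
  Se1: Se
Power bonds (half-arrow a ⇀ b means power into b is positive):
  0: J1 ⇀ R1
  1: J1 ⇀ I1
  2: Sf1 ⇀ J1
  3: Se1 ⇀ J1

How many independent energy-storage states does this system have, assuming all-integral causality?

1  (I1 all integral)

bond 2 |Sf1  (Sf1: flow source, stroke at near end)
bond 3 |J1  (Se1: effort source, stroke at far end)
bond 0 |R1  (0-jn J1 has e-setter on 3)
bond 1 |I1  (0-jn J1 has e-setter on 3)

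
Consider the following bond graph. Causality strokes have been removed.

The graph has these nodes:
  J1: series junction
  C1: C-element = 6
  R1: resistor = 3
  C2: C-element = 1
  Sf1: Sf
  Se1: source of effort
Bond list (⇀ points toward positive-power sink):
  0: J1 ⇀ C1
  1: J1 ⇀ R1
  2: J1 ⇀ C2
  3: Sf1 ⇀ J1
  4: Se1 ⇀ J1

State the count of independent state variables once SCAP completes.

2  (C1, C2 all integral)

#3 →Sf1  (Sf1 fixes flow; stroke at Sf1)
#4 →J1  (Se1: effort source, stroke at far end)
#0 →J1  (J1 flow already set via bond 3)
#1 →J1  (common-f at J1 fixed by 3)
#2 →J1  (J1 flow already set via bond 3)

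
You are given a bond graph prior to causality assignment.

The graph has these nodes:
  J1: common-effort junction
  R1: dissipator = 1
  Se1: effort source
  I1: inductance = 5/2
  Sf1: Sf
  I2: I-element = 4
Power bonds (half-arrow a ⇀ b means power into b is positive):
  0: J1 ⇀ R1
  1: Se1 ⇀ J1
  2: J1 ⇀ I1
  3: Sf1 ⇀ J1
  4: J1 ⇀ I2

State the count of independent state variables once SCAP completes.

β1 |J1  (Se1 fixes effort; stroke away)
β3 |Sf1  (Sf1 fixes flow; stroke at Sf1)
β0 |R1  (J1 effort already set via bond 1)
β2 |I1  (J1: bond 1 brought effort, rest push out)
β4 |I2  (J1 effort already set via bond 1)

2  (I1, I2 all integral)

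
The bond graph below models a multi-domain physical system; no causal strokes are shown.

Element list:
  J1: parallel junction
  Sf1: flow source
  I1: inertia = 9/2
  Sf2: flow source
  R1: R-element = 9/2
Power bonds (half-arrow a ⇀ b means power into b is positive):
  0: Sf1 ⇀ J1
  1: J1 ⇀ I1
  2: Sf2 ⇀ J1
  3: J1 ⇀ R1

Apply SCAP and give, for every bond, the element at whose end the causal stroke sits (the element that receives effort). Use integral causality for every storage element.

bond 0 |Sf1  (Sf1: flow source, stroke at near end)
bond 2 |Sf2  (source Sf2 imposes f)
bond 1 |I1  (prefer integral on I1)
bond 3 |J1  (closing 0-jn rule on J1)

b0 stroke at Sf1
b1 stroke at I1
b2 stroke at Sf2
b3 stroke at J1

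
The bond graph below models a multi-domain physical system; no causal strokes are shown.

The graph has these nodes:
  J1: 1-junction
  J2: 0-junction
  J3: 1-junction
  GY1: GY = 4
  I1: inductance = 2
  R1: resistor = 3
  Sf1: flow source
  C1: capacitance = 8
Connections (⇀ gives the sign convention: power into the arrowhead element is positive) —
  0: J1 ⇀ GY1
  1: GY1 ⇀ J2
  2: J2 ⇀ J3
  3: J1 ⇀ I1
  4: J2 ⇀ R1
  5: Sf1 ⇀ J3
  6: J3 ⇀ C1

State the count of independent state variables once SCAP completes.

2  (C1, I1 all integral)

bond 5 →Sf1  (Sf1 (Sf) sets flow on bond)
bond 2 →J3  (1-jn J3 has f-setter on 5)
bond 6 →J3  (1-jn J3 has f-setter on 5)
bond 3 →I1  (I1: I, integral causality)
bond 0 →J1  (J1: bond 3 brought flow, rest push out)
bond 1 →J2  (through GY1, causality inverts; strokes same side of GY1)
bond 4 →R1  (J2: bond 1 brought effort, rest push out)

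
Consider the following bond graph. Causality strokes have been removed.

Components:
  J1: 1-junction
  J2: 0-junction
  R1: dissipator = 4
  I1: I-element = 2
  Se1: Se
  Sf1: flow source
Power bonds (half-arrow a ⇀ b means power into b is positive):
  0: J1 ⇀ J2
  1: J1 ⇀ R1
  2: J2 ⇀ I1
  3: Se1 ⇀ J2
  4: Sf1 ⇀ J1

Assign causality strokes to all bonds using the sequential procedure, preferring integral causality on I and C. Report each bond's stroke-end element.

β0 →J1
β1 →J1
β2 →I1
β3 →J2
β4 →Sf1

β3 →J2  (Se1 fixes effort; stroke away)
β4 →Sf1  (source Sf1 imposes f)
β0 →J1  (1-jn J1 has f-setter on 4)
β1 →J1  (J1: bond 4 brought flow, rest push out)
β2 →I1  (0-jn J2 has e-setter on 3)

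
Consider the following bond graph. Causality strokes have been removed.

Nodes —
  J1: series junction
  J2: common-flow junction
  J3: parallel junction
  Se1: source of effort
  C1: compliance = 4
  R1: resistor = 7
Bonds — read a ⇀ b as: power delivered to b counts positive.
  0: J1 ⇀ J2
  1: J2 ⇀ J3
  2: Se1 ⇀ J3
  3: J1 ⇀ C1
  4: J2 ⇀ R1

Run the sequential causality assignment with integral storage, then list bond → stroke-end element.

β0 |J2
β1 |J2
β2 |J3
β3 |J1
β4 |R1

bond 2 stroke at J3  (Se1 (Se) sets effort on bond)
bond 1 stroke at J2  (J3: bond 2 brought effort, rest push out)
bond 3 stroke at J1  (C1: C, integral causality)
bond 0 stroke at J2  (only one flow-in slot at J1)
bond 4 stroke at R1  (J2: last free bond brings flow in)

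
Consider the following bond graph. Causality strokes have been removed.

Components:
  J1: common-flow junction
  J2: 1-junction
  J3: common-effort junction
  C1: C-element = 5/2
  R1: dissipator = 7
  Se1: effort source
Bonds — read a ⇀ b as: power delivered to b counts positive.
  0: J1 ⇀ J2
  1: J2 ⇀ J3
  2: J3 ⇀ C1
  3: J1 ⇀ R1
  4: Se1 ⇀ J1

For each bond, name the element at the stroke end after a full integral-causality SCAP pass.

b4 |J1  (source Se1 imposes e)
b2 |J3  (C1 outputs effort q/C1)
b1 |J2  (0-jn J3 has e-setter on 2)
b0 |J1  (J2 needs exactly one f-in)
b3 |R1  (J1: last free bond brings flow in)

bond 0 →J1
bond 1 →J2
bond 2 →J3
bond 3 →R1
bond 4 →J1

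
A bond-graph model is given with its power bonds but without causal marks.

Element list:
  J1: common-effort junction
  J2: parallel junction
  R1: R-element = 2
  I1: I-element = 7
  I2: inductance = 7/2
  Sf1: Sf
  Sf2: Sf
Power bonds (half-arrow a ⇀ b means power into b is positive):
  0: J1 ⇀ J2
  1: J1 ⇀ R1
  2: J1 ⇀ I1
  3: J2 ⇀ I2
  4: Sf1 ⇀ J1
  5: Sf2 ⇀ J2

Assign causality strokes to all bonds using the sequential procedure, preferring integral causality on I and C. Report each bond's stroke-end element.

b0 stroke→J2
b1 stroke→J1
b2 stroke→I1
b3 stroke→I2
b4 stroke→Sf1
b5 stroke→Sf2

b4 |Sf1  (Sf1 (Sf) sets flow on bond)
b5 |Sf2  (source Sf2 imposes f)
b2 |I1  (prefer integral on I1)
b3 |I2  (I2 integral (f out))
b0 |J2  (J2 needs exactly one e-in)
b1 |J1  (J1 needs exactly one e-in)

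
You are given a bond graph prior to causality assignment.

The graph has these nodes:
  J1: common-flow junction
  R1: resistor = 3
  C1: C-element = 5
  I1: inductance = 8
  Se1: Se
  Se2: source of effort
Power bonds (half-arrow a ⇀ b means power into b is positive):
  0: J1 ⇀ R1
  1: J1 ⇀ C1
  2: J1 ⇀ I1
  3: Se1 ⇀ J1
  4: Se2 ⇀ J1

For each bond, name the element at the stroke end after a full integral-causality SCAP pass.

β0 stroke at J1
β1 stroke at J1
β2 stroke at I1
β3 stroke at J1
β4 stroke at J1

bond 3 →J1  (Se1 (Se) sets effort on bond)
bond 4 →J1  (Se2 (Se) sets effort on bond)
bond 1 →J1  (C1: C, integral causality)
bond 2 →I1  (I1 outputs flow p/I1)
bond 0 →J1  (J1: bond 2 brought flow, rest push out)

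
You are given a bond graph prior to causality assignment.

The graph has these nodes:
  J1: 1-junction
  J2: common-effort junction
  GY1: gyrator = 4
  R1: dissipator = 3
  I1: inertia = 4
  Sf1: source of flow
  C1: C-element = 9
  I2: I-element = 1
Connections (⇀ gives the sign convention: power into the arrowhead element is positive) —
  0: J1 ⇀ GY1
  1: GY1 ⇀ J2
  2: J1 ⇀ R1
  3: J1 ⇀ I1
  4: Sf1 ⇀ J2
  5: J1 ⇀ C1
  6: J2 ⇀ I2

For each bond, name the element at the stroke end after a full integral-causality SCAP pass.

#4 →Sf1  (Sf1 fixes flow; stroke at Sf1)
#3 →I1  (prefer integral on I1)
#0 →J1  (common-f at J1 fixed by 3)
#2 →J1  (J1: bond 3 brought flow, rest push out)
#5 →J1  (common-f at J1 fixed by 3)
#1 →J2  (GY GY1: same side as bond 0)
#6 →I2  (J2 effort already set via bond 1)

bond 0 stroke at J1
bond 1 stroke at J2
bond 2 stroke at J1
bond 3 stroke at I1
bond 4 stroke at Sf1
bond 5 stroke at J1
bond 6 stroke at I2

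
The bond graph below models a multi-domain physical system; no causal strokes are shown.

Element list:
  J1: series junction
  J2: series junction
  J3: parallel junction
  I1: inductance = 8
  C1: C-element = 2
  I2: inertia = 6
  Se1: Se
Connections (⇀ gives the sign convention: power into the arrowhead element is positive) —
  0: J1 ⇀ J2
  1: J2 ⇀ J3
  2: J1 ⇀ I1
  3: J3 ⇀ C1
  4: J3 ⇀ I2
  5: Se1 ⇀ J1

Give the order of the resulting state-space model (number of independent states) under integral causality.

bond 5 →J1  (Se1 (Se) sets effort on bond)
bond 2 →I1  (I1 integral (f out))
bond 0 →J1  (J1: bond 2 brought flow, rest push out)
bond 1 →J2  (1-jn J2 has f-setter on 0)
bond 3 →J3  (C1 outputs effort q/C1)
bond 4 →I2  (0-jn J3 has e-setter on 3)

3  (C1, I1, I2 all integral)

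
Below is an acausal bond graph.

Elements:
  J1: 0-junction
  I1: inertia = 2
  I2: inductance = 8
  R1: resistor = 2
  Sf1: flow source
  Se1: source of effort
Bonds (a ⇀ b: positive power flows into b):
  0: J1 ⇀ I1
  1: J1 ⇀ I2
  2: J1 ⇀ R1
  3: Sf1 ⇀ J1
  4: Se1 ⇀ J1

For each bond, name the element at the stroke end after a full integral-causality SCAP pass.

bond 0 |I1
bond 1 |I2
bond 2 |R1
bond 3 |Sf1
bond 4 |J1

b3 stroke→Sf1  (Sf1: flow source, stroke at near end)
b4 stroke→J1  (source Se1 imposes e)
b0 stroke→I1  (common-e at J1 fixed by 4)
b1 stroke→I2  (J1 effort already set via bond 4)
b2 stroke→R1  (0-jn J1 has e-setter on 4)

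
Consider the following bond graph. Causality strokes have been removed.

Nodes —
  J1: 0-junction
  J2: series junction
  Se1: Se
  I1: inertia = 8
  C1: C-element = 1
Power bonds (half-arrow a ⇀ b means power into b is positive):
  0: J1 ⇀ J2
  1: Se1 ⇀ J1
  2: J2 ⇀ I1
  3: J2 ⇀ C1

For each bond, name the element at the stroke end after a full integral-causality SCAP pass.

bond 1 stroke at J1  (Se1: effort source, stroke at far end)
bond 0 stroke at J2  (common-e at J1 fixed by 1)
bond 2 stroke at I1  (I1: I, integral causality)
bond 3 stroke at J2  (J2 flow already set via bond 2)

β0 stroke at J2
β1 stroke at J1
β2 stroke at I1
β3 stroke at J2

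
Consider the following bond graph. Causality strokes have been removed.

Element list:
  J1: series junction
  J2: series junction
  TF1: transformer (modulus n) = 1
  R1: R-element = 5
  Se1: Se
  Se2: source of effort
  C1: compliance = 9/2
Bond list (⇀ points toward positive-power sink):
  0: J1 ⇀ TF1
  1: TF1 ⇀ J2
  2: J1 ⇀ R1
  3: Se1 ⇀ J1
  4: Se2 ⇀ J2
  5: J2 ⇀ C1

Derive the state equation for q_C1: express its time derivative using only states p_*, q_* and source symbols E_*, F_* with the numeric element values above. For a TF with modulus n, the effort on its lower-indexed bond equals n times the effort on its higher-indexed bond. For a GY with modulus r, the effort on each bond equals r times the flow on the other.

dq_C1/dt = E_Se1/5 + E_Se2/5 - 2*q_C1/45

β3 |J1  (source Se1 imposes e)
β4 |J2  (Se2 (Se) sets effort on bond)
β5 |J2  (C1: C, integral causality)
β1 |TF1  (J2: last free bond brings flow in)
β0 |J1  (TF1: transformer flips bond 1)
β2 |R1  (only one flow-in slot at J1)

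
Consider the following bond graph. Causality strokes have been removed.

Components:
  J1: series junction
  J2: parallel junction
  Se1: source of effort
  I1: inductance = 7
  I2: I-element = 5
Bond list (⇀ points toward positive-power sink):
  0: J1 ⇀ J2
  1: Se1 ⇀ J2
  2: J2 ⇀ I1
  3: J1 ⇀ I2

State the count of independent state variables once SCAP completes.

bond 1 stroke at J2  (Se1 (Se) sets effort on bond)
bond 0 stroke at J1  (0-jn J2 has e-setter on 1)
bond 2 stroke at I1  (J2: bond 1 brought effort, rest push out)
bond 3 stroke at I2  (only one flow-in slot at J1)

2  (I1, I2 all integral)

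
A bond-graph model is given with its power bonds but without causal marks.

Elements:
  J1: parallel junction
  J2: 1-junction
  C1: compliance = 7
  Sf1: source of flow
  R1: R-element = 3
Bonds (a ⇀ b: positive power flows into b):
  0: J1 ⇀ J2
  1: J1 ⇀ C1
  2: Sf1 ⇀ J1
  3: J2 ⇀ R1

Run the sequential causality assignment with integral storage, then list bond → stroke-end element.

bond 0 |J2
bond 1 |J1
bond 2 |Sf1
bond 3 |R1

β2 →Sf1  (source Sf1 imposes f)
β1 →J1  (C1: C, integral causality)
β0 →J2  (J1: bond 1 brought effort, rest push out)
β3 →R1  (J2 needs exactly one f-in)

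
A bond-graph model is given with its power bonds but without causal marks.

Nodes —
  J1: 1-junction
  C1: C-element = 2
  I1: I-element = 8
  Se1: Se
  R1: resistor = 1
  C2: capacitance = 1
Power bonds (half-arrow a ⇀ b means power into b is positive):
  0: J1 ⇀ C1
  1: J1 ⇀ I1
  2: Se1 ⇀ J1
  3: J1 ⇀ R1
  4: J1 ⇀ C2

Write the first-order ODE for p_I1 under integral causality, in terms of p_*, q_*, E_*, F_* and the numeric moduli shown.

#2 |J1  (Se1 fixes effort; stroke away)
#0 |J1  (prefer integral on C1)
#1 |I1  (prefer integral on I1)
#3 |J1  (common-f at J1 fixed by 1)
#4 |J1  (common-f at J1 fixed by 1)

dp_I1/dt = E_Se1 - p_I1/8 - q_C1/2 - q_C2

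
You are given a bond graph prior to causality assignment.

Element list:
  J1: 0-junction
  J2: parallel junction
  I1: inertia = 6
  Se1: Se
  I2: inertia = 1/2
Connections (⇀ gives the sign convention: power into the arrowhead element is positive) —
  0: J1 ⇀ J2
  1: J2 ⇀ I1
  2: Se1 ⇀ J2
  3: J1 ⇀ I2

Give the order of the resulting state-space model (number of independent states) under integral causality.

2  (I1, I2 all integral)

β2 |J2  (source Se1 imposes e)
β0 |J1  (J2 effort already set via bond 2)
β1 |I1  (J2 effort already set via bond 2)
β3 |I2  (J1: bond 0 brought effort, rest push out)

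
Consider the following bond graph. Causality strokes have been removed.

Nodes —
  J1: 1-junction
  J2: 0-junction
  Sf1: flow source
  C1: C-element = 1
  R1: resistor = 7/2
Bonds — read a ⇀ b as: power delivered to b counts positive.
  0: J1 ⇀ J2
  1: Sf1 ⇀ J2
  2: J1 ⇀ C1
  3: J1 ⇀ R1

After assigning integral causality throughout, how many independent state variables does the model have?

bond 1 stroke→Sf1  (Sf1: flow source, stroke at near end)
bond 0 stroke→J2  (only one effort-in slot at J2)
bond 2 stroke→J1  (J1: bond 0 brought flow, rest push out)
bond 3 stroke→J1  (1-jn J1 has f-setter on 0)

1  (C1 all integral)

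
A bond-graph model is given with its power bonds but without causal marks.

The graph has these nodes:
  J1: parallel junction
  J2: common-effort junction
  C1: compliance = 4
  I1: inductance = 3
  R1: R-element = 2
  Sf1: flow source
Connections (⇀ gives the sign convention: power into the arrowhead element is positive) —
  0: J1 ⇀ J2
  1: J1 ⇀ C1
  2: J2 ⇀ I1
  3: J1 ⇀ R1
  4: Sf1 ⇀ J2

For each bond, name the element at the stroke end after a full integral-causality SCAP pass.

#0 →J2
#1 →J1
#2 →I1
#3 →R1
#4 →Sf1

bond 4 →Sf1  (Sf1 fixes flow; stroke at Sf1)
bond 1 →J1  (C1 integral (e out))
bond 0 →J2  (J1 effort already set via bond 1)
bond 3 →R1  (common-e at J1 fixed by 1)
bond 2 →I1  (J2: bond 0 brought effort, rest push out)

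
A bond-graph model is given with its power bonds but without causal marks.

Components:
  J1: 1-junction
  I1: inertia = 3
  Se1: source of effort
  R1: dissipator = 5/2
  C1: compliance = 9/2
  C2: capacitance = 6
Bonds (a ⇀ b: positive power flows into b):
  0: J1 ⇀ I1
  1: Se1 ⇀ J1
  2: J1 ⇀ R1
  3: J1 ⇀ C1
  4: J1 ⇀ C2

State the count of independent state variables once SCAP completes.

b1 stroke→J1  (Se1 fixes effort; stroke away)
b0 stroke→I1  (I1 outputs flow p/I1)
b2 stroke→J1  (1-jn J1 has f-setter on 0)
b3 stroke→J1  (J1: bond 0 brought flow, rest push out)
b4 stroke→J1  (1-jn J1 has f-setter on 0)

3  (C1, C2, I1 all integral)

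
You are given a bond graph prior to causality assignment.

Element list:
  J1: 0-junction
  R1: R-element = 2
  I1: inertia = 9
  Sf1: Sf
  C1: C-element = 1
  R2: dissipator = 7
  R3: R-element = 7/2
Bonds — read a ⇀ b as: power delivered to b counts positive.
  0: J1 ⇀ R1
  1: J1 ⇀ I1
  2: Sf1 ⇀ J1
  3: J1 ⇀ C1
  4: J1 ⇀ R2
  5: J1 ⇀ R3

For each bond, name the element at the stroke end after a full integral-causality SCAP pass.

b2 stroke at Sf1  (Sf1 (Sf) sets flow on bond)
b1 stroke at I1  (I1 integral (f out))
b3 stroke at J1  (prefer integral on C1)
b0 stroke at R1  (common-e at J1 fixed by 3)
b4 stroke at R2  (J1: bond 3 brought effort, rest push out)
b5 stroke at R3  (0-jn J1 has e-setter on 3)

bond 0 stroke at R1
bond 1 stroke at I1
bond 2 stroke at Sf1
bond 3 stroke at J1
bond 4 stroke at R2
bond 5 stroke at R3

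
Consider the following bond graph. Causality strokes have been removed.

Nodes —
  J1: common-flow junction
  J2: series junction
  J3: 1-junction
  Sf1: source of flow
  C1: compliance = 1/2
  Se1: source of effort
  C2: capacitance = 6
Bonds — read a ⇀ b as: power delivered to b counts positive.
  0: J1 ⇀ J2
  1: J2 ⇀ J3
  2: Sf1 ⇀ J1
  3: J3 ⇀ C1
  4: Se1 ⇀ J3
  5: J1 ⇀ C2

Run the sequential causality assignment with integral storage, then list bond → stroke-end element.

β2 →Sf1  (Sf1 (Sf) sets flow on bond)
β4 →J3  (Se1 (Se) sets effort on bond)
β0 →J1  (1-jn J1 has f-setter on 2)
β5 →J1  (J1: bond 2 brought flow, rest push out)
β1 →J2  (1-jn J2 has f-setter on 0)
β3 →J3  (J3 flow already set via bond 1)

bond 0 stroke→J1
bond 1 stroke→J2
bond 2 stroke→Sf1
bond 3 stroke→J3
bond 4 stroke→J3
bond 5 stroke→J1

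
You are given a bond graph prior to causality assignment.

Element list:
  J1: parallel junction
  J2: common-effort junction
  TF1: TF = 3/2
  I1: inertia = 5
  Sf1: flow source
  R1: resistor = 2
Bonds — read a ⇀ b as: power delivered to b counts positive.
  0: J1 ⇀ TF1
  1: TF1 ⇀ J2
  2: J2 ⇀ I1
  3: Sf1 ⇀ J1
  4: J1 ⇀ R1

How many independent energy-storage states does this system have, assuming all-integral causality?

1  (I1 all integral)

β3 stroke→Sf1  (source Sf1 imposes f)
β2 stroke→I1  (prefer integral on I1)
β1 stroke→J2  (closing 0-jn rule on J2)
β0 stroke→TF1  (TF1 one-in-one-out from 1)
β4 stroke→J1  (J1 needs exactly one e-in)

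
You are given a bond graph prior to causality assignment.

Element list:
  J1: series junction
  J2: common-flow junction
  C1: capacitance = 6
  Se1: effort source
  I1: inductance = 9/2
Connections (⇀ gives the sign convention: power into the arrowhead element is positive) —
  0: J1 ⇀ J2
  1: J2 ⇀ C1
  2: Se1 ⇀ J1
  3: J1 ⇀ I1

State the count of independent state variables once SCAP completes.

2  (C1, I1 all integral)

b2 |J1  (Se1: effort source, stroke at far end)
b1 |J2  (C1 outputs effort q/C1)
b0 |J1  (closing 1-jn rule on J2)
b3 |I1  (J1 needs exactly one f-in)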